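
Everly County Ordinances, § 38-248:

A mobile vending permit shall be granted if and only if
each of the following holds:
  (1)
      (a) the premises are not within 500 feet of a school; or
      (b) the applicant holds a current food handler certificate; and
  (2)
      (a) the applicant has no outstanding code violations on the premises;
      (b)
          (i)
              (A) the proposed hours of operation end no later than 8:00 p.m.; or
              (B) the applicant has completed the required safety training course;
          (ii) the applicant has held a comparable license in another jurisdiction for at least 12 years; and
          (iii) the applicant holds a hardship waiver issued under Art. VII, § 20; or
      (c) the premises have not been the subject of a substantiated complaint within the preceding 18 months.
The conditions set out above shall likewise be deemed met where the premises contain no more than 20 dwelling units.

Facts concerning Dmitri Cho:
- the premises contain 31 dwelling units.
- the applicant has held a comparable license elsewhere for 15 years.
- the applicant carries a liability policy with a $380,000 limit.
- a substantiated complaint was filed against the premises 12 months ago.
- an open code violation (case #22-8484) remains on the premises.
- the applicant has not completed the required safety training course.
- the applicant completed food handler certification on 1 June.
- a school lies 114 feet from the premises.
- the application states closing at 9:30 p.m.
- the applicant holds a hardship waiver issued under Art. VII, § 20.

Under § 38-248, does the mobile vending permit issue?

No — denied.

(a) ≥500 ft from school — fails.
(b) food handler cert. — met.
(1): F OR T → true.
(a) no code violations — not met.
(A) closes by 8 p.m. — not met.
(B) safety training — not satisfied.
(i): F OR F → false.
(ii) prior license ≥ 12 yr — holds.
(iii) hardship waiver — satisfied.
(b) = F AND T AND T = false.
(c) no complaint in 18 mo. — not satisfied.
So (2) is not satisfied (F OR F OR F).
Overall = T AND F = false.
Exception (≤ 20 units) — not satisfied.
Result: main false OR exception false → false.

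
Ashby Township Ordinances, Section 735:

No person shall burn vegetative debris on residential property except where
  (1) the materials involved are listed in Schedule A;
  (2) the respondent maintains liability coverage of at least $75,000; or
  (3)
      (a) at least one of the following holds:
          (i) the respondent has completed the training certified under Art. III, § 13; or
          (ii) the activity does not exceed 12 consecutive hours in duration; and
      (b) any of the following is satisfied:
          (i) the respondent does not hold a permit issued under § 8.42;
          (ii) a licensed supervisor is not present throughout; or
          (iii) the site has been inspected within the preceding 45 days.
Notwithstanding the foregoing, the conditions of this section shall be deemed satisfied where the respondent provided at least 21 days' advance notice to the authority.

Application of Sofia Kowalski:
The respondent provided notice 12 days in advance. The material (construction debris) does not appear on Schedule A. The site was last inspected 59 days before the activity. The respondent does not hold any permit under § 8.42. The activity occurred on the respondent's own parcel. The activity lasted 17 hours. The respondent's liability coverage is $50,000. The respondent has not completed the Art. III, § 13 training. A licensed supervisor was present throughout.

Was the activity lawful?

(1) Schedule A material — fails.
(2) coverage ≥ $75,000 — not satisfied.
(i) training certified — not satisfied.
(ii) ≤ 12 hrs duration — not satisfied.
(a) = F OR F = false.
(i) not (holds permit) — met.
(ii) not (supervisor present) — not satisfied.
(iii) site inspected — not satisfied.
(b) = T OR F OR F = true.
(3): F AND T → false.
Overall = F OR F OR F = false.
Exception (≥21 days' notice) — not satisfied.
Result: main false OR exception false → false.

No — unlawful.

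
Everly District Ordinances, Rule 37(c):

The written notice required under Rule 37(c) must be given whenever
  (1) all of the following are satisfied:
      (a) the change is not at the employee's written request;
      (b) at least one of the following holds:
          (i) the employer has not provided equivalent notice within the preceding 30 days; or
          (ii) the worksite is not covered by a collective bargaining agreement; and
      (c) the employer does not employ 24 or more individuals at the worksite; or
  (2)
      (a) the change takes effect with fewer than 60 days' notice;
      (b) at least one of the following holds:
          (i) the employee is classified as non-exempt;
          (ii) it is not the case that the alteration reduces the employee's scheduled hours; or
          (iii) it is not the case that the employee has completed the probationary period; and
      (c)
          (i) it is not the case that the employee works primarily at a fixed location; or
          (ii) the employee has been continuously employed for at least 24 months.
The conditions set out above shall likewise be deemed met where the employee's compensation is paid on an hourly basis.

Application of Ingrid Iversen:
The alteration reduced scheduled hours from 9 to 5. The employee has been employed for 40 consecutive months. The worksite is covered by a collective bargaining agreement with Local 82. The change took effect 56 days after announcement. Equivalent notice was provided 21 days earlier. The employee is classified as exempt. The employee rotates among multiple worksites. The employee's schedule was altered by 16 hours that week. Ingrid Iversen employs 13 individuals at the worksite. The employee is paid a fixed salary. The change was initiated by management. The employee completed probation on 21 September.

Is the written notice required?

No — not required.

(a) not employee-requested — holds.
(i) no recent notice — not satisfied.
(ii) no CBA — not met.
(b) = F OR F = false.
(c) not (≥ 24 at site) — holds.
So (1) is not satisfied (T AND F AND T).
(a) < 60 days' notice — holds.
(i) non-exempt — not met.
(ii) not (hours reduced) — not satisfied.
(iii) not (past probation) — fails.
So (b) is not satisfied (F OR F OR F).
(i) not (fixed location) — met.
(ii) tenure ≥ 24 mo. — satisfied.
(c) = T OR T = true.
So (2) is not satisfied (T AND F AND T).
So Overall is not satisfied (F OR F).
Exception (hourly-paid) — not satisfied.
Result: main false OR exception false → false.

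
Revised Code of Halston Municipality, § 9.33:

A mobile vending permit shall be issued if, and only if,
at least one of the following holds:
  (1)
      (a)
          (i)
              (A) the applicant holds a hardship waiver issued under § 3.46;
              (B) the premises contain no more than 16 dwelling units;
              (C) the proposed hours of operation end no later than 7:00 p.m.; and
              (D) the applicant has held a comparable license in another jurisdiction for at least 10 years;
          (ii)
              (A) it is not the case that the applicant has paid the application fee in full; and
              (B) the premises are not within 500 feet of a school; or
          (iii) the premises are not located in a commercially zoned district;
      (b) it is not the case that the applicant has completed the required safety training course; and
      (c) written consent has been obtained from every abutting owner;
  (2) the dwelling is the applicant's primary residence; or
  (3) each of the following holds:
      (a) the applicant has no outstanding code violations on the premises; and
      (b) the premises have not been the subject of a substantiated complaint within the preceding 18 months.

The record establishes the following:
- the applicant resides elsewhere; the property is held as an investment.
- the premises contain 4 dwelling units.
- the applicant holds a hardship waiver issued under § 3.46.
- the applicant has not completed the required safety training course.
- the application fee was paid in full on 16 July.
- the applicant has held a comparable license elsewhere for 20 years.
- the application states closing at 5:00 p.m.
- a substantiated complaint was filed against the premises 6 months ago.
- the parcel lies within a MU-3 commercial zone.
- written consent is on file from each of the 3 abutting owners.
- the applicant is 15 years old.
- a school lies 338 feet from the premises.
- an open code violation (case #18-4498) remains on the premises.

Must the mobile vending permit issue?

(A) hardship waiver — satisfied.
(B) ≤ 16 units — satisfied.
(C) closes by 7 p.m. — met.
(D) prior license ≥ 10 yr — met.
So (i) is satisfied (T AND T AND T AND T).
(A) not (fee paid) — fails.
(B) ≥500 ft from school — not satisfied.
(ii): F AND F → false.
(iii) not (commercially zoned) — not satisfied.
(a) = T OR F OR F = true.
(b) not (safety training) — satisfied.
(c) all abutters consent — holds.
(1) = T AND T AND T = true.
(2) primary residence — not met.
(a) no code violations — not satisfied.
(b) no complaint in 18 mo. — not met.
(3) = F AND F = false.
So Overall is satisfied (T OR F OR F).

Yes — granted.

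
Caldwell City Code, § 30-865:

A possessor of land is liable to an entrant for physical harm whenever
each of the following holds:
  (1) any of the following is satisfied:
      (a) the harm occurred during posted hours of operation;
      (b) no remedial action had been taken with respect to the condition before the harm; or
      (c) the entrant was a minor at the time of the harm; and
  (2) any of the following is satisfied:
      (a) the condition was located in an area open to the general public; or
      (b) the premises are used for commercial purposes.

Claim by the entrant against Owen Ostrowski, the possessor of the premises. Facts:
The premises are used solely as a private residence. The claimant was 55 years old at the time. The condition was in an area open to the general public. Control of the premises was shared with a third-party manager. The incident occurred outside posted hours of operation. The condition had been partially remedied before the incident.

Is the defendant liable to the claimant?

No — not liable.

(a) during posted hours — not satisfied.
(b) no remedial action — fails.
(c) entrant a minor — not satisfied.
(1): F OR F OR F → false.
(a) public area — met.
(b) commercial use — fails.
(2): T OR F → true.
Overall = F AND T = false.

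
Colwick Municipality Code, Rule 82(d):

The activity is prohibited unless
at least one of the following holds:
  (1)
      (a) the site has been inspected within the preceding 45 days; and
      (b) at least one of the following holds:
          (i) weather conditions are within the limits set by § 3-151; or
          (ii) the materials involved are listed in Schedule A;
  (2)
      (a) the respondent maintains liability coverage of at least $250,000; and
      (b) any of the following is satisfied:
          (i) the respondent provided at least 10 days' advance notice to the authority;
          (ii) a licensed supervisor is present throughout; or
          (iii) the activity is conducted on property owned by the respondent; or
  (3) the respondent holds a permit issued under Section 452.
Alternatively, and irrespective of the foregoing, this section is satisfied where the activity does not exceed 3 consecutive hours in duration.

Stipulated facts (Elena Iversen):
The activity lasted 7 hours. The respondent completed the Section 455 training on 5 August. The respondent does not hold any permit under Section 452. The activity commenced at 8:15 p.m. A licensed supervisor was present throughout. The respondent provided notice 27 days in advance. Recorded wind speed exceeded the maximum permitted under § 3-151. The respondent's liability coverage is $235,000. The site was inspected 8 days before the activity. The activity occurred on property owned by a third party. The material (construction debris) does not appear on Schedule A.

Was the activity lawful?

No — unlawful.

(a) site inspected — met.
(i) weather ok — fails.
(ii) Schedule A material — fails.
(b): F OR F → false.
(1) = T AND F = false.
(a) coverage ≥ $250,000 — not met.
(i) ≥10 days' notice — met.
(ii) supervisor present — met.
(iii) own property — not satisfied.
(b): T OR T OR F → true.
(2): F AND T → false.
(3) holds permit — not satisfied.
Overall = F OR F OR F = false.
Exception (≤ 3 hrs duration) — not satisfied.
Result: main false OR exception false → false.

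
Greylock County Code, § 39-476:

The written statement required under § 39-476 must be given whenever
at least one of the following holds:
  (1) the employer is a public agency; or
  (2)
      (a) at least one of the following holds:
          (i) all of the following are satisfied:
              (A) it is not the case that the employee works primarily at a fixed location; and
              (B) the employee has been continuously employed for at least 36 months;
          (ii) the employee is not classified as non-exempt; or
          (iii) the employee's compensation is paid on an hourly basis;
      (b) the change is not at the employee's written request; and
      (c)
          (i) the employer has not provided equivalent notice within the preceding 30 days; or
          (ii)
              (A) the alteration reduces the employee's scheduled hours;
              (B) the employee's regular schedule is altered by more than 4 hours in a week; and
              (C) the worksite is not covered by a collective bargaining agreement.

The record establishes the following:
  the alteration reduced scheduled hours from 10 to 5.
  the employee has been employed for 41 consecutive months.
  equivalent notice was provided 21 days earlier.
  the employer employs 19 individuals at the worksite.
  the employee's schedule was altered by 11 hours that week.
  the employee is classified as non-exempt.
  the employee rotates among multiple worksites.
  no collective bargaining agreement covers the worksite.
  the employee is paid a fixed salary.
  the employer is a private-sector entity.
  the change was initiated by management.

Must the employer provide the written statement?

(1) public agency — not satisfied.
(A) not (fixed location) — met.
(B) tenure ≥ 36 mo. — met.
(i): T AND T → true.
(ii) not (non-exempt) — fails.
(iii) hourly-paid — not met.
So (a) is satisfied (T OR F OR F).
(b) not employee-requested — met.
(i) no recent notice — fails.
(A) hours reduced — satisfied.
(B) schedule shift > 4h — satisfied.
(C) no CBA — satisfied.
(ii) = T AND T AND T = true.
(c): F OR T → true.
So (2) is satisfied (T AND T AND T).
Overall = F OR T = true.

Yes — required.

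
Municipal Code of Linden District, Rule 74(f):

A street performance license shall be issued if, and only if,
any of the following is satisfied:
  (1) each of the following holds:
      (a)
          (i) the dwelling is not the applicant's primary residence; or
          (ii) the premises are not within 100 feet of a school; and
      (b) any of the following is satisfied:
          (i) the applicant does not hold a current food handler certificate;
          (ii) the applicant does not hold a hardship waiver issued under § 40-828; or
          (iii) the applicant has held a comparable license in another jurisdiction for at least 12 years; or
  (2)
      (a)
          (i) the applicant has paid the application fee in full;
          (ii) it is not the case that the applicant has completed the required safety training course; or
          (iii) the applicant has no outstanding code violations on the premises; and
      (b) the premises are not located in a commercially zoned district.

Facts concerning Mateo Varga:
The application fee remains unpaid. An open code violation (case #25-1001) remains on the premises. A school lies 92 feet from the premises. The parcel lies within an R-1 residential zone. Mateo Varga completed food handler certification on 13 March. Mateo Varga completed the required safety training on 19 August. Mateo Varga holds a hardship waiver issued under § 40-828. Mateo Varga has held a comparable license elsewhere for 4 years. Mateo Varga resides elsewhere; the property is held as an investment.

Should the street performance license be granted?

No — denied.

(i) not (primary residence) — satisfied.
(ii) ≥100 ft from school — fails.
(a) = T OR F = true.
(i) not (food handler cert.) — not met.
(ii) not (hardship waiver) — fails.
(iii) prior license ≥ 12 yr — not satisfied.
(b): F OR F OR F → false.
So (1) is not satisfied (T AND F).
(i) fee paid — fails.
(ii) not (safety training) — not met.
(iii) no code violations — not met.
(a) = F OR F OR F = false.
(b) not (commercially zoned) — met.
So (2) is not satisfied (F AND T).
So Overall is not satisfied (F OR F).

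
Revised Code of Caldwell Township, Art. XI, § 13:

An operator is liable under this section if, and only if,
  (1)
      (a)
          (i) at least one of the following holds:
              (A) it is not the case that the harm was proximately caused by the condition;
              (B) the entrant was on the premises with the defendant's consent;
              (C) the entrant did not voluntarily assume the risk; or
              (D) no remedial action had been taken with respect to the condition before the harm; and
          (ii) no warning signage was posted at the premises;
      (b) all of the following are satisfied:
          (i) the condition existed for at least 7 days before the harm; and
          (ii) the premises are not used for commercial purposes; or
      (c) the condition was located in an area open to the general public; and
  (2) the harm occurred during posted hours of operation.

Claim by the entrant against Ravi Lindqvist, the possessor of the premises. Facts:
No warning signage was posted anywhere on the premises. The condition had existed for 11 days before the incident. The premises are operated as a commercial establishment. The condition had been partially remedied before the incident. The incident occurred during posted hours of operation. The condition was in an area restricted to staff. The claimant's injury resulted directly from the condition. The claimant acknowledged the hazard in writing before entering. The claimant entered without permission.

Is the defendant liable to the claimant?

No — not liable.

(A) not (proximate cause) — fails.
(B) consent to enter — not satisfied.
(C) no assumed risk — not satisfied.
(D) no remedial action — not met.
So (i) is not satisfied (F OR F OR F OR F).
(ii) no signage posted — holds.
So (a) is not satisfied (F AND T).
(i) condition ≥7 days old — holds.
(ii) not (commercial use) — not met.
(b) = T AND F = false.
(c) public area — not met.
(1): F OR F OR F → false.
(2) during posted hours — satisfied.
So Overall is not satisfied (F AND T).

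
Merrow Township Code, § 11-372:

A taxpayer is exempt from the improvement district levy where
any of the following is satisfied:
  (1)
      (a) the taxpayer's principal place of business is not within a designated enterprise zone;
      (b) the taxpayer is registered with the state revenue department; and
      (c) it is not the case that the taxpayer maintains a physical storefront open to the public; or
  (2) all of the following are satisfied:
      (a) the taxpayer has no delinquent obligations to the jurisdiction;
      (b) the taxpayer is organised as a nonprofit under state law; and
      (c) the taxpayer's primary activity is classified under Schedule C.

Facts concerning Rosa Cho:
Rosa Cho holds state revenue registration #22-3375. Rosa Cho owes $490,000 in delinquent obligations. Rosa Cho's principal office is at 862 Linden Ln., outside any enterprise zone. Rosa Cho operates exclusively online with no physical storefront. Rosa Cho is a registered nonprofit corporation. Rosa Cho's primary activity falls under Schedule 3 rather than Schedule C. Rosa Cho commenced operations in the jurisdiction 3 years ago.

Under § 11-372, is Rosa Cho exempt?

Yes — exempt.

(a) not (in enterprise zone) — satisfied.
(b) state-registered — holds.
(c) not (has storefront) — met.
(1) = T AND T AND T = true.
(a) no delinquency — not satisfied.
(b) nonprofit — met.
(c) Schedule C activity — not satisfied.
(2) = F AND T AND F = false.
Overall = T OR F = true.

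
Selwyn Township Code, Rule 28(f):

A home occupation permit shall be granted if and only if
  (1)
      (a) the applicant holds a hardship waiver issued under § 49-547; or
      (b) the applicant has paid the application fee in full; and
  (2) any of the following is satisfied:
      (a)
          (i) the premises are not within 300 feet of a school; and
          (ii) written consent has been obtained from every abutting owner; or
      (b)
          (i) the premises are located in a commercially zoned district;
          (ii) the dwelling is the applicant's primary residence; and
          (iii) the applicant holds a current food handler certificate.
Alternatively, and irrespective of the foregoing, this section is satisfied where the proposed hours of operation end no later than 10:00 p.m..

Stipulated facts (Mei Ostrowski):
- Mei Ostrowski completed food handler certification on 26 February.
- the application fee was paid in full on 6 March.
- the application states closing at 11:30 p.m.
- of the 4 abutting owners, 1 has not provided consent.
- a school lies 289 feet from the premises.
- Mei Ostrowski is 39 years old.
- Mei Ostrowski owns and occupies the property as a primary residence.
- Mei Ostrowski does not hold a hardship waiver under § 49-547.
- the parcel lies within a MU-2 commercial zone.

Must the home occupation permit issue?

(a) hardship waiver — not satisfied.
(b) fee paid — holds.
(1): F OR T → true.
(i) ≥300 ft from school — not met.
(ii) all abutters consent — not met.
So (a) is not satisfied (F AND F).
(i) commercially zoned — satisfied.
(ii) primary residence — holds.
(iii) food handler cert. — met.
(b) = T AND T AND T = true.
(2): F OR T → true.
So Overall is satisfied (T AND T).
Exception (closes by 10 p.m.) — not satisfied.
Result: main true OR exception false → true.

Yes — granted.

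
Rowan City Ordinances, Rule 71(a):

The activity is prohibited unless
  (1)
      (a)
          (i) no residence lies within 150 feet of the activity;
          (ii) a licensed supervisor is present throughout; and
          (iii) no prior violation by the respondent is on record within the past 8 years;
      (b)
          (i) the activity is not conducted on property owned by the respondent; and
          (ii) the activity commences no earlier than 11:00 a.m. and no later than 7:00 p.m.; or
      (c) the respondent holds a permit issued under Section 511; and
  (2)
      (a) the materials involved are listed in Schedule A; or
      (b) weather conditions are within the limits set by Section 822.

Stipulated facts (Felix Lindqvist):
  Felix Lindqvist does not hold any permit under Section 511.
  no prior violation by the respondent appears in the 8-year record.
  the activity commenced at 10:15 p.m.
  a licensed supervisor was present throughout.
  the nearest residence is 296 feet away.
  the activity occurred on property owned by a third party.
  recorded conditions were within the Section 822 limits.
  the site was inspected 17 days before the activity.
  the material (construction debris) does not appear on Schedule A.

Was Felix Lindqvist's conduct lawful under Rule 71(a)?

Yes — lawful.

(i) no residence in 150 ft — satisfied.
(ii) supervisor present — satisfied.
(iii) no prior violation — holds.
(a) = T AND T AND T = true.
(i) not (own property) — holds.
(ii) start within hours — fails.
(b): T AND F → false.
(c) holds permit — not met.
(1) = T OR F OR F = true.
(a) Schedule A material — not satisfied.
(b) weather ok — satisfied.
So (2) is satisfied (F OR T).
Overall = T AND T = true.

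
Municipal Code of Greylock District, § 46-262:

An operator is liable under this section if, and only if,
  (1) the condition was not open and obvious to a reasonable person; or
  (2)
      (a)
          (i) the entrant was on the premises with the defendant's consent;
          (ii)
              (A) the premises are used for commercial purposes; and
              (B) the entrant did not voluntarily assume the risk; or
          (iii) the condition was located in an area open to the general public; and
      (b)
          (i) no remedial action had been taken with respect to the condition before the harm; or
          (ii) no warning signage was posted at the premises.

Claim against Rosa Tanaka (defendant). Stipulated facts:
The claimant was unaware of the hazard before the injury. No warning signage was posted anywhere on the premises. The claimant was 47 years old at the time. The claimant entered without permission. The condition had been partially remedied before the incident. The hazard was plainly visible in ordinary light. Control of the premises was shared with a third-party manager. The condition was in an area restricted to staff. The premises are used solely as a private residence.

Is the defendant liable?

No — not liable.

(1) not open/obvious — fails.
(i) consent to enter — not satisfied.
(A) commercial use — not satisfied.
(B) no assumed risk — met.
(ii): F AND T → false.
(iii) public area — fails.
(a): F OR F OR F → false.
(i) no remedial action — not satisfied.
(ii) no signage posted — satisfied.
So (b) is satisfied (F OR T).
(2) = F AND T = false.
Overall = F OR F = false.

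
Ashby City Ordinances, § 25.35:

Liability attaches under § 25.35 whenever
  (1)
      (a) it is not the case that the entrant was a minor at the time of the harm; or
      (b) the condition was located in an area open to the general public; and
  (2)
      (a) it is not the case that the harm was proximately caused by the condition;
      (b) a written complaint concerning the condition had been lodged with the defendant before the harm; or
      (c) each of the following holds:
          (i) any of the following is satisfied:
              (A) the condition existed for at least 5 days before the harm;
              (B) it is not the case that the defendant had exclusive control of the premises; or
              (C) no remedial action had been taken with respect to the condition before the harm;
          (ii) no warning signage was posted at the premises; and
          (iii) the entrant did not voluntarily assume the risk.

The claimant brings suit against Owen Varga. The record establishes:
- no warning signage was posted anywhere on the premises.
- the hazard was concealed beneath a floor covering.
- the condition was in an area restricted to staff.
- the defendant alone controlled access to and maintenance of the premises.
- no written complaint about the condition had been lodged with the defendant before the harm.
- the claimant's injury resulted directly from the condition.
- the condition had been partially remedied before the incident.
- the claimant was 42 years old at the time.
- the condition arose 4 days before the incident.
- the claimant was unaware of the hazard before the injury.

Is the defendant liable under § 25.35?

(a) not (entrant a minor) — satisfied.
(b) public area — not met.
(1): T OR F → true.
(a) not (proximate cause) — fails.
(b) complaint lodged — not satisfied.
(A) condition ≥5 days old — fails.
(B) not (exclusive control) — fails.
(C) no remedial action — not met.
(i) = F OR F OR F = false.
(ii) no signage posted — holds.
(iii) no assumed risk — satisfied.
(c): F AND T AND T → false.
So (2) is not satisfied (F OR F OR F).
So Overall is not satisfied (T AND F).

No — not liable.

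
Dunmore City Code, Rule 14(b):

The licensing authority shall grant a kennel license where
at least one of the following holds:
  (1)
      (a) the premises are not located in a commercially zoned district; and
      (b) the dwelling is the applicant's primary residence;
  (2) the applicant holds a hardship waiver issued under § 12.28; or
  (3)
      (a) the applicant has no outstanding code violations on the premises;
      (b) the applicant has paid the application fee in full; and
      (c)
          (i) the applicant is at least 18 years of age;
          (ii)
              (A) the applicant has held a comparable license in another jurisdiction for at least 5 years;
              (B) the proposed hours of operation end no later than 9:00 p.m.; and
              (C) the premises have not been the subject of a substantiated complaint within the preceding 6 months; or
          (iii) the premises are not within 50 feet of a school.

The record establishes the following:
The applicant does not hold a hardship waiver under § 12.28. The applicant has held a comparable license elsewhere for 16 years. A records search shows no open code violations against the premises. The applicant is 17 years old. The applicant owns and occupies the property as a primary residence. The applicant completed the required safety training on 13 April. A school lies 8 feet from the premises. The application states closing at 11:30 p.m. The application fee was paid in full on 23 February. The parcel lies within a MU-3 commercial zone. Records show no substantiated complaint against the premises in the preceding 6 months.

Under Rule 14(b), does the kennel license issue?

No — denied.

(a) not (commercially zoned) — fails.
(b) primary residence — satisfied.
(1) = F AND T = false.
(2) hardship waiver — not met.
(a) no code violations — satisfied.
(b) fee paid — holds.
(i) age ≥ 18 — not met.
(A) prior license ≥ 5 yr — holds.
(B) closes by 9 p.m. — fails.
(C) no complaint in 6 mo. — met.
So (ii) is not satisfied (T AND F AND T).
(iii) ≥50 ft from school — fails.
(c) = F OR F OR F = false.
(3) = T AND T AND F = false.
Overall: F OR F OR F → false.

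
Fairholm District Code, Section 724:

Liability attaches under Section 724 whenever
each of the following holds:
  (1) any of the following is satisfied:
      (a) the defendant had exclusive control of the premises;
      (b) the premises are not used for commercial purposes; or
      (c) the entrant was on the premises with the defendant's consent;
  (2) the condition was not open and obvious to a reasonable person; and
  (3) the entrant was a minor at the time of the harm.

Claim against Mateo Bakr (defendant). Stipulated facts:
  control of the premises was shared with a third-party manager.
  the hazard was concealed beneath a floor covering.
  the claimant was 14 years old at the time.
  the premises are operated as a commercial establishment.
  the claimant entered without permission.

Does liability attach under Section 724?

(a) exclusive control — fails.
(b) not (commercial use) — fails.
(c) consent to enter — fails.
(1): F OR F OR F → false.
(2) not open/obvious — satisfied.
(3) entrant a minor — holds.
So Overall is not satisfied (F AND T AND T).

No — not liable.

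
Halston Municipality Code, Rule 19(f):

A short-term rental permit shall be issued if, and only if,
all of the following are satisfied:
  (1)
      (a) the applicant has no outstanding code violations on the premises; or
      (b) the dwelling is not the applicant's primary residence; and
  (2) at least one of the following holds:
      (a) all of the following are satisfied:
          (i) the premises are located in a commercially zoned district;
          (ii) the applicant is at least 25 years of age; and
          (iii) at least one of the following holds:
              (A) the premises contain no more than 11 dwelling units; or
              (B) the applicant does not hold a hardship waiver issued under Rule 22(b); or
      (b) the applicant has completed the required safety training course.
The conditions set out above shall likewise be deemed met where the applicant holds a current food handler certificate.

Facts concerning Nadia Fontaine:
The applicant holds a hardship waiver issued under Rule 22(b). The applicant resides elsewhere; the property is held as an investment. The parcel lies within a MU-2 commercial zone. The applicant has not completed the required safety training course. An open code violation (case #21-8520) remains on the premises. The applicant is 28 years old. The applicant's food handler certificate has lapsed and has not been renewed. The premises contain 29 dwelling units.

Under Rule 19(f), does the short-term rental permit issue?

(a) no code violations — fails.
(b) not (primary residence) — holds.
(1): F OR T → true.
(i) commercially zoned — holds.
(ii) age ≥ 25 — satisfied.
(A) ≤ 11 units — fails.
(B) not (hardship waiver) — not satisfied.
(iii) = F OR F = false.
So (a) is not satisfied (T AND T AND F).
(b) safety training — not satisfied.
So (2) is not satisfied (F OR F).
Overall = T AND F = false.
Exception (food handler cert.) — not satisfied.
Result: main false OR exception false → false.

No — denied.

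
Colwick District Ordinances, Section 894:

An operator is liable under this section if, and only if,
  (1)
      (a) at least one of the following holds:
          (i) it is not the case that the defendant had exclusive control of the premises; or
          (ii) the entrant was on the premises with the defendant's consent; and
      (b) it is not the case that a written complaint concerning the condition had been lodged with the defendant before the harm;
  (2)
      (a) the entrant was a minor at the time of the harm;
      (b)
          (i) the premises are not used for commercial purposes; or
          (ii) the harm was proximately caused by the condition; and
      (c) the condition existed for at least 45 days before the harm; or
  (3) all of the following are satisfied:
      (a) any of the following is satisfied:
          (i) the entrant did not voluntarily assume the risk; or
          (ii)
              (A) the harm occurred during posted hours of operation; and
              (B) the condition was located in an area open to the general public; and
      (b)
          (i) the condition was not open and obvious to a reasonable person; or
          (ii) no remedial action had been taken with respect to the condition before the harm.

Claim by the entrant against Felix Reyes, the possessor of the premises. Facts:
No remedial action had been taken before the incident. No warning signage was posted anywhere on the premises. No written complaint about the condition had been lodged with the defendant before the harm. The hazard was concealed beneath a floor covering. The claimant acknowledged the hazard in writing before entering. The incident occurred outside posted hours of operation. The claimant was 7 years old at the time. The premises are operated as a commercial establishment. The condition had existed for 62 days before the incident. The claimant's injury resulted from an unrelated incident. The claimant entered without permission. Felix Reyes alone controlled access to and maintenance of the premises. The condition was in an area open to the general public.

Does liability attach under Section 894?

(i) not (exclusive control) — fails.
(ii) consent to enter — fails.
(a) = F OR F = false.
(b) not (complaint lodged) — holds.
(1): F AND T → false.
(a) entrant a minor — holds.
(i) not (commercial use) — not met.
(ii) proximate cause — not met.
(b) = F OR F = false.
(c) condition ≥45 days old — satisfied.
(2): T AND F AND T → false.
(i) no assumed risk — fails.
(A) during posted hours — fails.
(B) public area — holds.
(ii): F AND T → false.
(a) = F OR F = false.
(i) not open/obvious — satisfied.
(ii) no remedial action — met.
So (b) is satisfied (T OR T).
(3) = F AND T = false.
So Overall is not satisfied (F OR F OR F).

No — not liable.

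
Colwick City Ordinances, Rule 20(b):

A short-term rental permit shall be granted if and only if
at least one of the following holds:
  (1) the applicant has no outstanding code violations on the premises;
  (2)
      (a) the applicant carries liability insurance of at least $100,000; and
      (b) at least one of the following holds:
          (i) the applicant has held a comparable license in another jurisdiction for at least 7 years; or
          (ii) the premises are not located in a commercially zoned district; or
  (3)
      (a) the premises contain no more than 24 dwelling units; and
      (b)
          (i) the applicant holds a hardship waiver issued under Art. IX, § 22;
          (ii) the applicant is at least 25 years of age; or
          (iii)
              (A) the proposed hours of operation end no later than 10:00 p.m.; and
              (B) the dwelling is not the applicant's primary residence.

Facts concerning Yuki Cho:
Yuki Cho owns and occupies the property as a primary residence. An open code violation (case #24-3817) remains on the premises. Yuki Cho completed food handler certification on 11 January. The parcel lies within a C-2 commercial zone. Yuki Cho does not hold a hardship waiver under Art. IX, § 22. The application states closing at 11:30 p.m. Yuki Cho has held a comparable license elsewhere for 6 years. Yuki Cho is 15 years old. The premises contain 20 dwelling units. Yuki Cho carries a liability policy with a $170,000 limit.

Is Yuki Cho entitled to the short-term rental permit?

(1) no code violations — not satisfied.
(a) insurance ≥ $100,000 — satisfied.
(i) prior license ≥ 7 yr — not satisfied.
(ii) not (commercially zoned) — fails.
(b): F OR F → false.
(2): T AND F → false.
(a) ≤ 24 units — satisfied.
(i) hardship waiver — fails.
(ii) age ≥ 25 — not met.
(A) closes by 10 p.m. — fails.
(B) not (primary residence) — fails.
(iii) = F AND F = false.
(b) = F OR F OR F = false.
(3): T AND F → false.
Overall = F OR F OR F = false.

No — denied.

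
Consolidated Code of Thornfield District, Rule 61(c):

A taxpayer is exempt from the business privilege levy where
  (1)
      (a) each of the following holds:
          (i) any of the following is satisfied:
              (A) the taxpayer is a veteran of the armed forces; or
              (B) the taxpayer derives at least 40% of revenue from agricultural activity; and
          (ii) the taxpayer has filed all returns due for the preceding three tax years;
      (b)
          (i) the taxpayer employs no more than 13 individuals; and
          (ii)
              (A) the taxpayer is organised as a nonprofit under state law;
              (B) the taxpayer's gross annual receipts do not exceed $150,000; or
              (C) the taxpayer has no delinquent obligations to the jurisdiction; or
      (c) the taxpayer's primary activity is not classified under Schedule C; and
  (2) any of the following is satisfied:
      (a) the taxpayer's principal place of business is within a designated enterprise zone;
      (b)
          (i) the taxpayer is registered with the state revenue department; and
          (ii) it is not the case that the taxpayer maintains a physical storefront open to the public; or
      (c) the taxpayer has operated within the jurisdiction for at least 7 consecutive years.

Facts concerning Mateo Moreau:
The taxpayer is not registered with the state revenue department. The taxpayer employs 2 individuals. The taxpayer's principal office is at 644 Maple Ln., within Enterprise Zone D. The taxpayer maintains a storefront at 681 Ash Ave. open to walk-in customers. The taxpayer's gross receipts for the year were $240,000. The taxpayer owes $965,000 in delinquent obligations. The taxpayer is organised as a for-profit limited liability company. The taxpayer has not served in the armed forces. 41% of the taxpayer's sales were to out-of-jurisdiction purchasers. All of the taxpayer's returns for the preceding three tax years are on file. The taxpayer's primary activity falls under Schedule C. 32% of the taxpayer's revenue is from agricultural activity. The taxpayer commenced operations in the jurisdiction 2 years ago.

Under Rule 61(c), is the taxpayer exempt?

(A) veteran — not satisfied.
(B) ≥40% agricultural — not satisfied.
(i) = F OR F = false.
(ii) returns current — satisfied.
(a) = F AND T = false.
(i) ≤ 13 employees — holds.
(A) nonprofit — not met.
(B) receipts ≤ $150,000 — not met.
(C) no delinquency — not met.
(ii): F OR F OR F → false.
So (b) is not satisfied (T AND F).
(c) not (Schedule C activity) — fails.
(1) = F OR F OR F = false.
(a) in enterprise zone — holds.
(i) state-registered — not satisfied.
(ii) not (has storefront) — not met.
So (b) is not satisfied (F AND F).
(c) ≥ 7 yrs in jurisdiction — fails.
(2) = T OR F OR F = true.
So Overall is not satisfied (F AND T).

No — not exempt.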